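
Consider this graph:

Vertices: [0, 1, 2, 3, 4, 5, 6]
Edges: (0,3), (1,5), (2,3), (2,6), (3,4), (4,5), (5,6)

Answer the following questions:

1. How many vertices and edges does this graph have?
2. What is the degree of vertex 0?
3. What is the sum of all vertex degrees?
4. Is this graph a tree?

Count: 7 vertices, 7 edges.
Vertex 0 has neighbors [3], degree = 1.
Handshaking lemma: 2 * 7 = 14.
A tree on 7 vertices has 6 edges. This graph has 7 edges (1 extra). Not a tree.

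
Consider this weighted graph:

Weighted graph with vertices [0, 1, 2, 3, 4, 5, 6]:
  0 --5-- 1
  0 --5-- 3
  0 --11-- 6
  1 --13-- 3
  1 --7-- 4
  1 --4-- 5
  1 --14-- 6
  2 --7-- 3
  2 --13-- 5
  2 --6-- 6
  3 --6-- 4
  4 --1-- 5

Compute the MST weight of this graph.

Applying Kruskal's algorithm (sort edges by weight, add if no cycle):
  Add (4,5) w=1
  Add (1,5) w=4
  Add (0,1) w=5
  Add (0,3) w=5
  Add (2,6) w=6
  Skip (3,4) w=6 (creates cycle)
  Skip (1,4) w=7 (creates cycle)
  Add (2,3) w=7
  Skip (0,6) w=11 (creates cycle)
  Skip (1,3) w=13 (creates cycle)
  Skip (2,5) w=13 (creates cycle)
  Skip (1,6) w=14 (creates cycle)
MST weight = 28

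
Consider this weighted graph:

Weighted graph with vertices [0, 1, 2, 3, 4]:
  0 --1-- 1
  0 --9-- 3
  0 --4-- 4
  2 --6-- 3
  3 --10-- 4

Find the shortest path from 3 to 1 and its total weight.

Using Dijkstra's algorithm from vertex 3:
Shortest path: 3 -> 0 -> 1
Total weight: 9 + 1 = 10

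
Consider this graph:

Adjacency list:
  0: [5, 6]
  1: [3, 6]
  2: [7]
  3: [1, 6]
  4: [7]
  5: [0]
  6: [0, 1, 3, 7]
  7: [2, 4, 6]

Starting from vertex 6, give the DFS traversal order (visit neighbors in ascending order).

DFS from vertex 6 (neighbors processed in ascending order):
Visit order: 6, 0, 5, 1, 3, 7, 2, 4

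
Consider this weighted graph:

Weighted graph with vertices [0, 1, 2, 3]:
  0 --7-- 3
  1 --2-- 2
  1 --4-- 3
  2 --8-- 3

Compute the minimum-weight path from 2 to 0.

Using Dijkstra's algorithm from vertex 2:
Shortest path: 2 -> 1 -> 3 -> 0
Total weight: 2 + 4 + 7 = 13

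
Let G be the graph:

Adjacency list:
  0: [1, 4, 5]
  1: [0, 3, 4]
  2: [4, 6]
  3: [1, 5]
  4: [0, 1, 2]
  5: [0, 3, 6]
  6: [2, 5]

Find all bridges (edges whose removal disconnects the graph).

No bridges found. The graph is 2-edge-connected (no single edge removal disconnects it).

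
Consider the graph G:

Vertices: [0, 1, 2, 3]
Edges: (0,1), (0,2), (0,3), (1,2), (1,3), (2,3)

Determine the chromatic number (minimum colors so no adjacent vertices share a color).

The graph has a maximum clique of size 4 (lower bound on chromatic number).
A valid 4-coloring: {0: 0, 1: 1, 2: 2, 3: 3}.
Chromatic number = 4.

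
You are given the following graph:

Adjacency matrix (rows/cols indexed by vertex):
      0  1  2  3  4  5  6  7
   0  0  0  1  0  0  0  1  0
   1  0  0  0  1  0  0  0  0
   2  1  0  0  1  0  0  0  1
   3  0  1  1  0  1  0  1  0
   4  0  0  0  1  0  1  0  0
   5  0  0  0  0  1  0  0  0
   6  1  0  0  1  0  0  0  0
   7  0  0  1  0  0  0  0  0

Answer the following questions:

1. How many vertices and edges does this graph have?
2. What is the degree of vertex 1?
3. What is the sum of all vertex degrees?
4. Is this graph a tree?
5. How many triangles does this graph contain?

Count: 8 vertices, 8 edges.
Vertex 1 has neighbors [3], degree = 1.
Handshaking lemma: 2 * 8 = 16.
A tree on 8 vertices has 7 edges. This graph has 8 edges (1 extra). Not a tree.
Number of triangles = 0.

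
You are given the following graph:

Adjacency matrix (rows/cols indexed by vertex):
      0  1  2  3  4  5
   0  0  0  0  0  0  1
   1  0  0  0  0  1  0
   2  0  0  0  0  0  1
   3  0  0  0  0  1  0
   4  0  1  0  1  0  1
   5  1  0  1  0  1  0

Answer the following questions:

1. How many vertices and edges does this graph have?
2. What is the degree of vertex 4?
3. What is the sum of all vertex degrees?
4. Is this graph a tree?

Count: 6 vertices, 5 edges.
Vertex 4 has neighbors [1, 3, 5], degree = 3.
Handshaking lemma: 2 * 5 = 10.
A graph is a tree iff it is connected and has exactly n-1 edges. This graph is connected (all 6 vertices in one component) and has 6-1 = 5 edges. It is a tree.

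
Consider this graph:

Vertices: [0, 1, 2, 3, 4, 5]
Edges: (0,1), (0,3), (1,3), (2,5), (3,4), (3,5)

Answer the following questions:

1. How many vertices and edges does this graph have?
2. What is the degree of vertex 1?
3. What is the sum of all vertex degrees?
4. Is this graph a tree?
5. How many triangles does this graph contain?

Count: 6 vertices, 6 edges.
Vertex 1 has neighbors [0, 3], degree = 2.
Handshaking lemma: 2 * 6 = 12.
A tree on 6 vertices has 5 edges. This graph has 6 edges (1 extra). Not a tree.
Number of triangles = 1.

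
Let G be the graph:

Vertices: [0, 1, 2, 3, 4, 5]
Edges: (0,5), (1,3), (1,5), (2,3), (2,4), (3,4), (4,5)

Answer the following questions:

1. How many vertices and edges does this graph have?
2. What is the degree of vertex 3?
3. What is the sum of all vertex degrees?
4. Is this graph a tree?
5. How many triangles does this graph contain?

Count: 6 vertices, 7 edges.
Vertex 3 has neighbors [1, 2, 4], degree = 3.
Handshaking lemma: 2 * 7 = 14.
A tree on 6 vertices has 5 edges. This graph has 7 edges (2 extra). Not a tree.
Number of triangles = 1.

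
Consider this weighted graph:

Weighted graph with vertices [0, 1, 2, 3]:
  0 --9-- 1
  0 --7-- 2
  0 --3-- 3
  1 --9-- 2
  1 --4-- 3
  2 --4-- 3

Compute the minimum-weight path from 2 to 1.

Using Dijkstra's algorithm from vertex 2:
Shortest path: 2 -> 3 -> 1
Total weight: 4 + 4 = 8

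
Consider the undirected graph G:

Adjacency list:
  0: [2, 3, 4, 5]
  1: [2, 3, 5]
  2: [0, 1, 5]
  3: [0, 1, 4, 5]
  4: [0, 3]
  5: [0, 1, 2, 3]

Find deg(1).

Vertex 1 has neighbors [2, 3, 5], so deg(1) = 3.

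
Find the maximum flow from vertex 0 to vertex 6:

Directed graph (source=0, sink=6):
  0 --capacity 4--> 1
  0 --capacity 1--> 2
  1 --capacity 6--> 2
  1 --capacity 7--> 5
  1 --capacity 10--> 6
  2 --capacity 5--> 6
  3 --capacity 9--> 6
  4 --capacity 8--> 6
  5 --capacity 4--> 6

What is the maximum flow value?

Computing max flow:
  Flow on (0->1): 4/4
  Flow on (0->2): 1/1
  Flow on (1->6): 4/10
  Flow on (2->6): 1/5
Maximum flow = 5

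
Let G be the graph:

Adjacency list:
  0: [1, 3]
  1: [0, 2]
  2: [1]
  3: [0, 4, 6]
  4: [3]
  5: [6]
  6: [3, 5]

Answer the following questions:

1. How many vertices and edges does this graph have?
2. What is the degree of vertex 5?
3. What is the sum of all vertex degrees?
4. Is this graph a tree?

Count: 7 vertices, 6 edges.
Vertex 5 has neighbors [6], degree = 1.
Handshaking lemma: 2 * 6 = 12.
A graph is a tree iff it is connected and has exactly n-1 edges. This graph is connected (all 7 vertices in one component) and has 7-1 = 6 edges. It is a tree.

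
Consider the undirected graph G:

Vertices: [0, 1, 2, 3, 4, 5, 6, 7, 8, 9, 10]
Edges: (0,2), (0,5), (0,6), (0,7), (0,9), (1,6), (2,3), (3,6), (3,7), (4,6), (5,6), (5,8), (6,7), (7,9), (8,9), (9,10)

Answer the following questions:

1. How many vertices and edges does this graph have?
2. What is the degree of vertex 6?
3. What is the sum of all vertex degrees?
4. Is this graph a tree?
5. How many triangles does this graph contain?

Count: 11 vertices, 16 edges.
Vertex 6 has neighbors [0, 1, 3, 4, 5, 7], degree = 6.
Handshaking lemma: 2 * 16 = 32.
A tree on 11 vertices has 10 edges. This graph has 16 edges (6 extra). Not a tree.
Number of triangles = 4.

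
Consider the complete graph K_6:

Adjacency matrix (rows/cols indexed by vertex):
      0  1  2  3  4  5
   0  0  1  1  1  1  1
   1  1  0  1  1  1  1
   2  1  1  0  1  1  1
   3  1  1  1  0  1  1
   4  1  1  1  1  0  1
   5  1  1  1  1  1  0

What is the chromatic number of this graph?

In K_6, every vertex is adjacent to every other vertex.
Each vertex needs a unique color.
Chromatic number = 6.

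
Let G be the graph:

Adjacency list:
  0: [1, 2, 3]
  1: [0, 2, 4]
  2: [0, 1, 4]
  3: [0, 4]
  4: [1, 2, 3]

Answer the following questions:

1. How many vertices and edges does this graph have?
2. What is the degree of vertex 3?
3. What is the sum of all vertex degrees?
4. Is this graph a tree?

Count: 5 vertices, 7 edges.
Vertex 3 has neighbors [0, 4], degree = 2.
Handshaking lemma: 2 * 7 = 14.
A tree on 5 vertices has 4 edges. This graph has 7 edges (3 extra). Not a tree.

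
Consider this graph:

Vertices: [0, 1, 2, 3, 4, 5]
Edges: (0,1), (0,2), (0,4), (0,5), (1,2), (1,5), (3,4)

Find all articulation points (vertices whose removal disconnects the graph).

An articulation point is a vertex whose removal disconnects the graph.
Articulation points: [0, 4]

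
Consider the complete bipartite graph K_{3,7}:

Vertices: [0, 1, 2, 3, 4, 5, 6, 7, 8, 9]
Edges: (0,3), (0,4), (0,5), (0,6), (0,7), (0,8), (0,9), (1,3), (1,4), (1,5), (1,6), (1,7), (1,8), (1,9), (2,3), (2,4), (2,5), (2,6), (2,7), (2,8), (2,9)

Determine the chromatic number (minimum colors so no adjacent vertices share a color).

K_{3,7} is bipartite: vertices split into two independent sets of size 3 and 7.
Color one set 0, the other 1. No adjacent vertices share a color.
Chromatic number = 2.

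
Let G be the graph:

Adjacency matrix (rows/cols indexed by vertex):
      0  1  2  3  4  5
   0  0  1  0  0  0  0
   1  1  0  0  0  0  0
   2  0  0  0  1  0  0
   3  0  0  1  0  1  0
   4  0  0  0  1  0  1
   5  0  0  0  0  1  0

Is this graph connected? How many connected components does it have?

Checking connectivity: the graph has 2 connected component(s).
Components: [[0, 1], [2, 3, 4, 5]]. The graph is NOT connected.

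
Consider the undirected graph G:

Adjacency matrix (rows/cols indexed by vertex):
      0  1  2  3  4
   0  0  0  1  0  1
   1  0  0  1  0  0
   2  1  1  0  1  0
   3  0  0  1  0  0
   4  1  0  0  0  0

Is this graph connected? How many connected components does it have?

Checking connectivity: the graph has 1 connected component(s).
All vertices are reachable from each other. The graph IS connected.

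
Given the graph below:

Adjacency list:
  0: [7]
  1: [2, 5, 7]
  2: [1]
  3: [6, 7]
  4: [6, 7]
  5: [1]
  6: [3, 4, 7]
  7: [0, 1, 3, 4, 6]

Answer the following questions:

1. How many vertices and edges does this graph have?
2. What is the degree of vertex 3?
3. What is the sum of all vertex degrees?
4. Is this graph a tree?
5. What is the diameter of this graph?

Count: 8 vertices, 9 edges.
Vertex 3 has neighbors [6, 7], degree = 2.
Handshaking lemma: 2 * 9 = 18.
A tree on 8 vertices has 7 edges. This graph has 9 edges (2 extra). Not a tree.
Diameter (longest shortest path) = 3.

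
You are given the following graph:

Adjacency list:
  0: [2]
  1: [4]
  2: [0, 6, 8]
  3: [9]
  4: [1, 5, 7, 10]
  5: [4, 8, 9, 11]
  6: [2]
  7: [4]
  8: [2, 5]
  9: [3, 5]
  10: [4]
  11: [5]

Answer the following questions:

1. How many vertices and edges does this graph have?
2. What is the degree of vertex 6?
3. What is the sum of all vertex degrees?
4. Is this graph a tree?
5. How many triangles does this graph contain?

Count: 12 vertices, 11 edges.
Vertex 6 has neighbors [2], degree = 1.
Handshaking lemma: 2 * 11 = 22.
A graph is a tree iff it is connected and has exactly n-1 edges. This graph is connected (all 12 vertices in one component) and has 12-1 = 11 edges. It is a tree.
Number of triangles = 0.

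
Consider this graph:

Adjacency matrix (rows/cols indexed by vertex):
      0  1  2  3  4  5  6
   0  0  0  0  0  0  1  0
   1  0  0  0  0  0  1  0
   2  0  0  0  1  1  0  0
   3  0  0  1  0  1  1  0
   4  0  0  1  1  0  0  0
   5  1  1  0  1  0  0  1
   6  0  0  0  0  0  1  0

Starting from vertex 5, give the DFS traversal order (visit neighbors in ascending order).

DFS from vertex 5 (neighbors processed in ascending order):
Visit order: 5, 0, 1, 3, 2, 4, 6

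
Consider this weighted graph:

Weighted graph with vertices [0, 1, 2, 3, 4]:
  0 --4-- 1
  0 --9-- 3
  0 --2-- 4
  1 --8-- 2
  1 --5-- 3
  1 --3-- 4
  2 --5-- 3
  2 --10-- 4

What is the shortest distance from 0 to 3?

Using Dijkstra's algorithm from vertex 0:
Shortest path: 0 -> 3
Total weight: 9 = 9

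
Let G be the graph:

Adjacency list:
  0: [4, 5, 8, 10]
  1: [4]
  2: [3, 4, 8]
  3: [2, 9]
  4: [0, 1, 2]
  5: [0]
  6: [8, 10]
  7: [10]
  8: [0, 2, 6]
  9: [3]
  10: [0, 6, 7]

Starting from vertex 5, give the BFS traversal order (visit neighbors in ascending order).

BFS from vertex 5 (neighbors processed in ascending order):
Visit order: 5, 0, 4, 8, 10, 1, 2, 6, 7, 3, 9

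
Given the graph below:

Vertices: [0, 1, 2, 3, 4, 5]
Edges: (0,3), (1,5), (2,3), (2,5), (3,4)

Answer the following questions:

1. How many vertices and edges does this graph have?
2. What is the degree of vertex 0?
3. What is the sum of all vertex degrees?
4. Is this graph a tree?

Count: 6 vertices, 5 edges.
Vertex 0 has neighbors [3], degree = 1.
Handshaking lemma: 2 * 5 = 10.
A graph is a tree iff it is connected and has exactly n-1 edges. This graph is connected (all 6 vertices in one component) and has 6-1 = 5 edges. It is a tree.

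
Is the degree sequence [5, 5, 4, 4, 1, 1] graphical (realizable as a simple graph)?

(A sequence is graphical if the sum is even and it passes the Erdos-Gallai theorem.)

Sum of degrees = 20. Sum is even but fails Erdos-Gallai. The sequence is NOT graphical.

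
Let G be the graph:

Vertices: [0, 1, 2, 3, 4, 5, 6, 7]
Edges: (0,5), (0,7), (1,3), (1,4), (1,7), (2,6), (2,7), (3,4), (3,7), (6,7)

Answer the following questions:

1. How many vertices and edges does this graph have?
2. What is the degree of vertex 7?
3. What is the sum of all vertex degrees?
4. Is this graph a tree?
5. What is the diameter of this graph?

Count: 8 vertices, 10 edges.
Vertex 7 has neighbors [0, 1, 2, 3, 6], degree = 5.
Handshaking lemma: 2 * 10 = 20.
A tree on 8 vertices has 7 edges. This graph has 10 edges (3 extra). Not a tree.
Diameter (longest shortest path) = 4.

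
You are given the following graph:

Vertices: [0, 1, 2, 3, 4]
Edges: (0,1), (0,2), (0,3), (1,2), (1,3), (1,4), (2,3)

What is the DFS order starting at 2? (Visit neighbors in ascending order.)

DFS from vertex 2 (neighbors processed in ascending order):
Visit order: 2, 0, 1, 3, 4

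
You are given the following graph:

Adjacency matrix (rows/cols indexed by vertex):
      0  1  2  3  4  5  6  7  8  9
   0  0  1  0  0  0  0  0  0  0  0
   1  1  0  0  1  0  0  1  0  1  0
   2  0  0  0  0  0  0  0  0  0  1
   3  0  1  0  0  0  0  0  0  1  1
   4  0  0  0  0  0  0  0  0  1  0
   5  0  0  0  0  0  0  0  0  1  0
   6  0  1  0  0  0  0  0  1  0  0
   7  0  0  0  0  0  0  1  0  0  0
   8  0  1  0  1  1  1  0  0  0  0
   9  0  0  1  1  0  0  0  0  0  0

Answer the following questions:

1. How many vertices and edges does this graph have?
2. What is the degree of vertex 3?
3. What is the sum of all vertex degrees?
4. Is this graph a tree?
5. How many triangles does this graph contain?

Count: 10 vertices, 10 edges.
Vertex 3 has neighbors [1, 8, 9], degree = 3.
Handshaking lemma: 2 * 10 = 20.
A tree on 10 vertices has 9 edges. This graph has 10 edges (1 extra). Not a tree.
Number of triangles = 1.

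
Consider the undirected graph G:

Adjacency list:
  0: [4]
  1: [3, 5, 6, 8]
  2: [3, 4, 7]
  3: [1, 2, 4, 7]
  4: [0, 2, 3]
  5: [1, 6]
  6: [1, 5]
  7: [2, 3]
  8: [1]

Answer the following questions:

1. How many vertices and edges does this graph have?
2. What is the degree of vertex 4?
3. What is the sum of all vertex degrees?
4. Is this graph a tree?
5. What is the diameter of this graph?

Count: 9 vertices, 11 edges.
Vertex 4 has neighbors [0, 2, 3], degree = 3.
Handshaking lemma: 2 * 11 = 22.
A tree on 9 vertices has 8 edges. This graph has 11 edges (3 extra). Not a tree.
Diameter (longest shortest path) = 4.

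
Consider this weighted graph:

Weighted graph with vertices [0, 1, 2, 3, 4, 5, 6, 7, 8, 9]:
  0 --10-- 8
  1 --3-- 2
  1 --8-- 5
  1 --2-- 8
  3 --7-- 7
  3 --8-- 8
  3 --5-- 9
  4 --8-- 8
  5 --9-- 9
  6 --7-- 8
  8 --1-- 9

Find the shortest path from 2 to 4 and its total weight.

Using Dijkstra's algorithm from vertex 2:
Shortest path: 2 -> 1 -> 8 -> 4
Total weight: 3 + 2 + 8 = 13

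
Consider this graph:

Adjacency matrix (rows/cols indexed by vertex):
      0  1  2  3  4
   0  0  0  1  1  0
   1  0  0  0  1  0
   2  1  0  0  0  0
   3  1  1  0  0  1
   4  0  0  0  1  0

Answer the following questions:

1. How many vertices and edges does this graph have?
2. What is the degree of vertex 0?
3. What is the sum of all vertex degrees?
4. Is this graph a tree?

Count: 5 vertices, 4 edges.
Vertex 0 has neighbors [2, 3], degree = 2.
Handshaking lemma: 2 * 4 = 8.
A graph is a tree iff it is connected and has exactly n-1 edges. This graph is connected (all 5 vertices in one component) and has 5-1 = 4 edges. It is a tree.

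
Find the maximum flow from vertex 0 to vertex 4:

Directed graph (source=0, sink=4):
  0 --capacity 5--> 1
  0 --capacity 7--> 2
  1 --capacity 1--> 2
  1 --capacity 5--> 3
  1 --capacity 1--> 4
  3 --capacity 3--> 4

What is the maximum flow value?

Computing max flow:
  Flow on (0->1): 4/5
  Flow on (1->3): 3/5
  Flow on (1->4): 1/1
  Flow on (3->4): 3/3
Maximum flow = 4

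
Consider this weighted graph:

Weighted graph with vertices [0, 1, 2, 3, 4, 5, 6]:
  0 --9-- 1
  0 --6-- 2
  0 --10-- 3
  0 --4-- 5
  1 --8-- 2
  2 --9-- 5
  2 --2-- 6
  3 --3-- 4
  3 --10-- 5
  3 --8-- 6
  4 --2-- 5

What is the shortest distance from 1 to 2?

Using Dijkstra's algorithm from vertex 1:
Shortest path: 1 -> 2
Total weight: 8 = 8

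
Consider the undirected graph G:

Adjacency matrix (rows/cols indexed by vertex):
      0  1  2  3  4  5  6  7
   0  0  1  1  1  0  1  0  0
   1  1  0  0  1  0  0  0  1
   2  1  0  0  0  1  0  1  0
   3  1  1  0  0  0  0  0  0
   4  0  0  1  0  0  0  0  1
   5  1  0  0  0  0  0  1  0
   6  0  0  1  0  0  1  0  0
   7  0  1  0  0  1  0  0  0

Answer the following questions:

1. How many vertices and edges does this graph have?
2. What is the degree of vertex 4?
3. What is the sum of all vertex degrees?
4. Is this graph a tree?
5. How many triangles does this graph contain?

Count: 8 vertices, 10 edges.
Vertex 4 has neighbors [2, 7], degree = 2.
Handshaking lemma: 2 * 10 = 20.
A tree on 8 vertices has 7 edges. This graph has 10 edges (3 extra). Not a tree.
Number of triangles = 1.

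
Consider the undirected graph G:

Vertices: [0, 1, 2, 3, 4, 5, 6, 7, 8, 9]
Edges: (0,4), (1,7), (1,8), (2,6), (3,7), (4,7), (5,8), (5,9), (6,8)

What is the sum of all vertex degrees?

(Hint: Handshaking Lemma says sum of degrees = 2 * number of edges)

Count edges: 9 edges.
By Handshaking Lemma: sum of degrees = 2 * 9 = 18.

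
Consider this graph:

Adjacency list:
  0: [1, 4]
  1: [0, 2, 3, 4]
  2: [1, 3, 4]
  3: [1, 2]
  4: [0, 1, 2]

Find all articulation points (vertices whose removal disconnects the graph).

No articulation points. The graph is biconnected.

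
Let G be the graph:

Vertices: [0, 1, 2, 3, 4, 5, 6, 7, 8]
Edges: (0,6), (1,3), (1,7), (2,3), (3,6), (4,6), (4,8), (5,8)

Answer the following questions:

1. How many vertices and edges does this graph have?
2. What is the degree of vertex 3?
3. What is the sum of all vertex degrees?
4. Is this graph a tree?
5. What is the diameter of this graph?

Count: 9 vertices, 8 edges.
Vertex 3 has neighbors [1, 2, 6], degree = 3.
Handshaking lemma: 2 * 8 = 16.
A graph is a tree iff it is connected and has exactly n-1 edges. This graph is connected (all 9 vertices in one component) and has 9-1 = 8 edges. It is a tree.
Diameter (longest shortest path) = 6.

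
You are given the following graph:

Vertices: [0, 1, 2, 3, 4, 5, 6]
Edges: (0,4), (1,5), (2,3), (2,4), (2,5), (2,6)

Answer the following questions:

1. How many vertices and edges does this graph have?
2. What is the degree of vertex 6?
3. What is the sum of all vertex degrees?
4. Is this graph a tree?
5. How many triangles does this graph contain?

Count: 7 vertices, 6 edges.
Vertex 6 has neighbors [2], degree = 1.
Handshaking lemma: 2 * 6 = 12.
A graph is a tree iff it is connected and has exactly n-1 edges. This graph is connected (all 7 vertices in one component) and has 7-1 = 6 edges. It is a tree.
Number of triangles = 0.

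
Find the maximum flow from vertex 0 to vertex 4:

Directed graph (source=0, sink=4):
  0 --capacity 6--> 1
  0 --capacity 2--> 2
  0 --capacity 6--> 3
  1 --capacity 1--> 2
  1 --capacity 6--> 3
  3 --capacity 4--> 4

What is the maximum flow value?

Computing max flow:
  Flow on (0->3): 4/6
  Flow on (3->4): 4/4
Maximum flow = 4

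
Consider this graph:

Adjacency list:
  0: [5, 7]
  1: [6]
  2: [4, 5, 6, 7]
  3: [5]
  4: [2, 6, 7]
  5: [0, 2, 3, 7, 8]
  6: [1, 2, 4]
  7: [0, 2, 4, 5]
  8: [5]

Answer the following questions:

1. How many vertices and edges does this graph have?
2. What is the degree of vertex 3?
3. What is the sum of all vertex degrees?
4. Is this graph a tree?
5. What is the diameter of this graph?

Count: 9 vertices, 12 edges.
Vertex 3 has neighbors [5], degree = 1.
Handshaking lemma: 2 * 12 = 24.
A tree on 9 vertices has 8 edges. This graph has 12 edges (4 extra). Not a tree.
Diameter (longest shortest path) = 4.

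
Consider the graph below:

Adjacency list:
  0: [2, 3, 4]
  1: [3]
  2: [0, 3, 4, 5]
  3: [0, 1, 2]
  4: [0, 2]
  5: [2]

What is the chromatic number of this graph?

The graph has a maximum clique of size 3 (lower bound on chromatic number).
A valid 3-coloring: {0: 1, 1: 0, 2: 0, 3: 2, 4: 2, 5: 1}.
Chromatic number = 3.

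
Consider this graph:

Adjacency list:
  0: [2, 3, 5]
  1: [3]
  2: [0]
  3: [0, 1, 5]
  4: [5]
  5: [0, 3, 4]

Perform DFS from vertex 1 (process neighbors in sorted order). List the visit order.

DFS from vertex 1 (neighbors processed in ascending order):
Visit order: 1, 3, 0, 2, 5, 4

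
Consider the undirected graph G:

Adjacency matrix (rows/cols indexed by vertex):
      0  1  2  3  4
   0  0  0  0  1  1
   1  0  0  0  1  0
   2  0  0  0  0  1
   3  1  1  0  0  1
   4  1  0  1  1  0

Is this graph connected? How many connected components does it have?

Checking connectivity: the graph has 1 connected component(s).
All vertices are reachable from each other. The graph IS connected.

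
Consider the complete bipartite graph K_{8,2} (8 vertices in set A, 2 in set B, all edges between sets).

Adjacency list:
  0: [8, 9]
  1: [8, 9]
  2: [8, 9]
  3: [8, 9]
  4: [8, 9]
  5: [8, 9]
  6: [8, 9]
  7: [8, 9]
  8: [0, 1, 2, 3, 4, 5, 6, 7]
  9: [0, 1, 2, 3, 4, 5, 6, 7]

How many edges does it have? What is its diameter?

K_{8,2} has 8 * 2 = 16 edges.
Any vertex reaches any opposite-side vertex in 1 step; same-side vertices reach in 2 steps via any opposite-side vertex.
Diameter = 2.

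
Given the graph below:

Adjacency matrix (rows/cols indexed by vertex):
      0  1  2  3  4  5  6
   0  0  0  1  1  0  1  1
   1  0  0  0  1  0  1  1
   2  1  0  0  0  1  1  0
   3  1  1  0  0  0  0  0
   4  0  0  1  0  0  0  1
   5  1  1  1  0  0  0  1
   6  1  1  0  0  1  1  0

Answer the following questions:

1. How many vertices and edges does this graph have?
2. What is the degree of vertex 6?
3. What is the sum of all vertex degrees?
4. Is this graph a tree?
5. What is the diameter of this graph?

Count: 7 vertices, 11 edges.
Vertex 6 has neighbors [0, 1, 4, 5], degree = 4.
Handshaking lemma: 2 * 11 = 22.
A tree on 7 vertices has 6 edges. This graph has 11 edges (5 extra). Not a tree.
Diameter (longest shortest path) = 3.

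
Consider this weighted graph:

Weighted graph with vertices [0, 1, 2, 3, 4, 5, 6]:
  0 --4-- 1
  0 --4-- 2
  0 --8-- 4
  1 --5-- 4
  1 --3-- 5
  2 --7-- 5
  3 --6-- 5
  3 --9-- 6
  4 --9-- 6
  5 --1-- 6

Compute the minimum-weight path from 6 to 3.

Using Dijkstra's algorithm from vertex 6:
Shortest path: 6 -> 5 -> 3
Total weight: 1 + 6 = 7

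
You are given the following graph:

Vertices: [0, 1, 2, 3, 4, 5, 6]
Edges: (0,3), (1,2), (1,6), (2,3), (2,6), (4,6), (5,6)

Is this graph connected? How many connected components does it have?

Checking connectivity: the graph has 1 connected component(s).
All vertices are reachable from each other. The graph IS connected.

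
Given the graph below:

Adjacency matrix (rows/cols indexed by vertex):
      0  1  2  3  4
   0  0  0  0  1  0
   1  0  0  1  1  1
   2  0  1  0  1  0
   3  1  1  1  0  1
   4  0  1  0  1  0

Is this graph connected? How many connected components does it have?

Checking connectivity: the graph has 1 connected component(s).
All vertices are reachable from each other. The graph IS connected.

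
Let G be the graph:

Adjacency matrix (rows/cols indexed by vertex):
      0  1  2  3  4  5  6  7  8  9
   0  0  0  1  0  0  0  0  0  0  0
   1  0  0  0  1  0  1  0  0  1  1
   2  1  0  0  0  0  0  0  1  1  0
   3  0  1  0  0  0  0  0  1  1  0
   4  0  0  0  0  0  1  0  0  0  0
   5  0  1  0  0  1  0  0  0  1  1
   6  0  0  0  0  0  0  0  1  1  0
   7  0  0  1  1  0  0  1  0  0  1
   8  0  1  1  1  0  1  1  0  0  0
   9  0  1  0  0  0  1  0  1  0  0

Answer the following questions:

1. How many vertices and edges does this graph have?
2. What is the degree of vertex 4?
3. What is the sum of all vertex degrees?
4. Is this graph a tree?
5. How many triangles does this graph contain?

Count: 10 vertices, 15 edges.
Vertex 4 has neighbors [5], degree = 1.
Handshaking lemma: 2 * 15 = 30.
A tree on 10 vertices has 9 edges. This graph has 15 edges (6 extra). Not a tree.
Number of triangles = 3.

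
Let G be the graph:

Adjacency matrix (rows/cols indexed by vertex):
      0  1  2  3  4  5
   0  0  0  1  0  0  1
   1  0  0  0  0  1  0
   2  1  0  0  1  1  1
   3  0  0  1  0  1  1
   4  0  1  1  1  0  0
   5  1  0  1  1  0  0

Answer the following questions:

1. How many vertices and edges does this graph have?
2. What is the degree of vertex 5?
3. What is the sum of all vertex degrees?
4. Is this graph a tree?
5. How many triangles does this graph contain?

Count: 6 vertices, 8 edges.
Vertex 5 has neighbors [0, 2, 3], degree = 3.
Handshaking lemma: 2 * 8 = 16.
A tree on 6 vertices has 5 edges. This graph has 8 edges (3 extra). Not a tree.
Number of triangles = 3.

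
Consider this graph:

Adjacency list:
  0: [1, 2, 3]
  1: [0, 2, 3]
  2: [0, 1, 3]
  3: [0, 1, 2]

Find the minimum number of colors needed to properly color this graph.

The graph has a maximum clique of size 4 (lower bound on chromatic number).
A valid 4-coloring: {0: 0, 1: 1, 2: 2, 3: 3}.
Chromatic number = 4.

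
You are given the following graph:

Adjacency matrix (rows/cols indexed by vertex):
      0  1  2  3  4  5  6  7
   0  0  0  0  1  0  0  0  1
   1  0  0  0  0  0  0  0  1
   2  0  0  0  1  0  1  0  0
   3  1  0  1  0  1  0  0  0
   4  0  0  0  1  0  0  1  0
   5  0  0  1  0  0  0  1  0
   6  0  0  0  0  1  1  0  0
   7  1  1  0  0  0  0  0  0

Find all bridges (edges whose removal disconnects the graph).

A bridge is an edge whose removal increases the number of connected components.
Bridges found: (0,3), (0,7), (1,7)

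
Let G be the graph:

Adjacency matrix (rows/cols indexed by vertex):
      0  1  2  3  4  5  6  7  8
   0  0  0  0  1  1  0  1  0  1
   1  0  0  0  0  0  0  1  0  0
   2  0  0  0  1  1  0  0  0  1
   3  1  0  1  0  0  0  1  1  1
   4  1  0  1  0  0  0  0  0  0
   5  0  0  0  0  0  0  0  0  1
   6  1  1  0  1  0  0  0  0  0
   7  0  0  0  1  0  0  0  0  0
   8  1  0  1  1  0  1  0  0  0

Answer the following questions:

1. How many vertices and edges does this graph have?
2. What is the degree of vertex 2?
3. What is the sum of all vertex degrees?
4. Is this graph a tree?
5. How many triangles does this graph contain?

Count: 9 vertices, 12 edges.
Vertex 2 has neighbors [3, 4, 8], degree = 3.
Handshaking lemma: 2 * 12 = 24.
A tree on 9 vertices has 8 edges. This graph has 12 edges (4 extra). Not a tree.
Number of triangles = 3.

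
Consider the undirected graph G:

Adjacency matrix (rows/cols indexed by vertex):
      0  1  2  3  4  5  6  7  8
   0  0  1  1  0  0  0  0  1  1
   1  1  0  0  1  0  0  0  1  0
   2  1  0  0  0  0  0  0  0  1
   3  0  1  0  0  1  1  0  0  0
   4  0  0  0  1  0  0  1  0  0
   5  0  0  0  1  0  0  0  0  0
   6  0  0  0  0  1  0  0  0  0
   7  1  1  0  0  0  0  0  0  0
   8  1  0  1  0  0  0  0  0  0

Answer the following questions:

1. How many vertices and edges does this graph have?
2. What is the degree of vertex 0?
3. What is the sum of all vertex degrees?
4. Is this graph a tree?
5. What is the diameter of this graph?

Count: 9 vertices, 10 edges.
Vertex 0 has neighbors [1, 2, 7, 8], degree = 4.
Handshaking lemma: 2 * 10 = 20.
A tree on 9 vertices has 8 edges. This graph has 10 edges (2 extra). Not a tree.
Diameter (longest shortest path) = 5.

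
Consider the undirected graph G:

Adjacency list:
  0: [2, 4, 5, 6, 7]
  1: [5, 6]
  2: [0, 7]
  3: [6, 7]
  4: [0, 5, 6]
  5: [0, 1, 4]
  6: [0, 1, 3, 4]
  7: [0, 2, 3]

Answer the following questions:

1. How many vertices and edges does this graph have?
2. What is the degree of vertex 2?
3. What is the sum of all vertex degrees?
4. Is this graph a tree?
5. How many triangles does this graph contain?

Count: 8 vertices, 12 edges.
Vertex 2 has neighbors [0, 7], degree = 2.
Handshaking lemma: 2 * 12 = 24.
A tree on 8 vertices has 7 edges. This graph has 12 edges (5 extra). Not a tree.
Number of triangles = 3.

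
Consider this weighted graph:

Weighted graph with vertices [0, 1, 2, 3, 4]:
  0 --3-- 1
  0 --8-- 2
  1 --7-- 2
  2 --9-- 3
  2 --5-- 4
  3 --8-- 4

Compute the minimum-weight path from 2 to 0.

Using Dijkstra's algorithm from vertex 2:
Shortest path: 2 -> 0
Total weight: 8 = 8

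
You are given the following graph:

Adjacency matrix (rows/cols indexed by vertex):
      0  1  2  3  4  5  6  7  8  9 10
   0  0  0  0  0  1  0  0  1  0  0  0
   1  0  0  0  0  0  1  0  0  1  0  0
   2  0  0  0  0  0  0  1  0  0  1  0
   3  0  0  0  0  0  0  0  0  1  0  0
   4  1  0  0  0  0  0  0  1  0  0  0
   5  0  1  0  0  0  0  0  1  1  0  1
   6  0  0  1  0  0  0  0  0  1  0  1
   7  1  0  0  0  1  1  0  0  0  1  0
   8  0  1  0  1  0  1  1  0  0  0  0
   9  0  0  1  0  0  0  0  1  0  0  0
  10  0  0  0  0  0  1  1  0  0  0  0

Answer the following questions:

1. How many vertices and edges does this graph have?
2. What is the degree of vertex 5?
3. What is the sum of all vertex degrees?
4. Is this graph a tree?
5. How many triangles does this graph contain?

Count: 11 vertices, 14 edges.
Vertex 5 has neighbors [1, 7, 8, 10], degree = 4.
Handshaking lemma: 2 * 14 = 28.
A tree on 11 vertices has 10 edges. This graph has 14 edges (4 extra). Not a tree.
Number of triangles = 2.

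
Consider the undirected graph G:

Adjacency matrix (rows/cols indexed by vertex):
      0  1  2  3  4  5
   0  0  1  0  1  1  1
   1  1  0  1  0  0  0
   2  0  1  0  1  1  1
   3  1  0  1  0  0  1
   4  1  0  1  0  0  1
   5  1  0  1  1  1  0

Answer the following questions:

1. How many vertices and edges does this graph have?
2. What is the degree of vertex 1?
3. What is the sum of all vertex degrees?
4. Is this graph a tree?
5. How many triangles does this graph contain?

Count: 6 vertices, 10 edges.
Vertex 1 has neighbors [0, 2], degree = 2.
Handshaking lemma: 2 * 10 = 20.
A tree on 6 vertices has 5 edges. This graph has 10 edges (5 extra). Not a tree.
Number of triangles = 4.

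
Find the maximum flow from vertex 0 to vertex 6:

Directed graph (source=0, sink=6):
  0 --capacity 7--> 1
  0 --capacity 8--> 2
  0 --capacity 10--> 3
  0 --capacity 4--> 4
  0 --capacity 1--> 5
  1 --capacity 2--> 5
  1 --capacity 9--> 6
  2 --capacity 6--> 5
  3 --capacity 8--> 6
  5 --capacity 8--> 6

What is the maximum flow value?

Computing max flow:
  Flow on (0->1): 7/7
  Flow on (0->2): 6/8
  Flow on (0->3): 8/10
  Flow on (0->5): 1/1
  Flow on (1->6): 7/9
  Flow on (2->5): 6/6
  Flow on (3->6): 8/8
  Flow on (5->6): 7/8
Maximum flow = 22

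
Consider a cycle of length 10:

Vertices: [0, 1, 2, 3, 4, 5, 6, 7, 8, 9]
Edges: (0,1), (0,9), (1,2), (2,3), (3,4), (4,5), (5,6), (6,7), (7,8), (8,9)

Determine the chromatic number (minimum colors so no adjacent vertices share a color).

This is an even cycle (C_10). Even cycles are bipartite.
Chromatic number = 2.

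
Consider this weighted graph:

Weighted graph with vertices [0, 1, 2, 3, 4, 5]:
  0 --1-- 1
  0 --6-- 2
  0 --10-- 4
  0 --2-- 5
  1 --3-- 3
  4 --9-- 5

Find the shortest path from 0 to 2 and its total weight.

Using Dijkstra's algorithm from vertex 0:
Shortest path: 0 -> 2
Total weight: 6 = 6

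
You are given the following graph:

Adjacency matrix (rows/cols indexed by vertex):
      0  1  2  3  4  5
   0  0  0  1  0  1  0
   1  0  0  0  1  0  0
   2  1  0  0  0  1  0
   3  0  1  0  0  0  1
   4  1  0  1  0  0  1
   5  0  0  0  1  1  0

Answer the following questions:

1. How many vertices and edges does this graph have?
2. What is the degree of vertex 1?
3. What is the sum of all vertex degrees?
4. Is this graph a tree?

Count: 6 vertices, 6 edges.
Vertex 1 has neighbors [3], degree = 1.
Handshaking lemma: 2 * 6 = 12.
A tree on 6 vertices has 5 edges. This graph has 6 edges (1 extra). Not a tree.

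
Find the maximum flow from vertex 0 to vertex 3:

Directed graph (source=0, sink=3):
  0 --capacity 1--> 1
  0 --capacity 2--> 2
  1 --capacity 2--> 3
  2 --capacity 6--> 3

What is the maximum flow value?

Computing max flow:
  Flow on (0->1): 1/1
  Flow on (0->2): 2/2
  Flow on (1->3): 1/2
  Flow on (2->3): 2/6
Maximum flow = 3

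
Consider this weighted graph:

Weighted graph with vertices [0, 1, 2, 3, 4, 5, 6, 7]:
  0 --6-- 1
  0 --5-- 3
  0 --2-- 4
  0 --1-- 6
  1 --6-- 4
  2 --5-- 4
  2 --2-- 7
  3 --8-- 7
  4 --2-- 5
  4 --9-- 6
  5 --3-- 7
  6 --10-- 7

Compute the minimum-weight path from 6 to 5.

Using Dijkstra's algorithm from vertex 6:
Shortest path: 6 -> 0 -> 4 -> 5
Total weight: 1 + 2 + 2 = 5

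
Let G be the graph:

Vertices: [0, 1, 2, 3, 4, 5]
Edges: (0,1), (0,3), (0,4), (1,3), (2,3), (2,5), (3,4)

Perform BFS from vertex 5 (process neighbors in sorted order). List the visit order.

BFS from vertex 5 (neighbors processed in ascending order):
Visit order: 5, 2, 3, 0, 1, 4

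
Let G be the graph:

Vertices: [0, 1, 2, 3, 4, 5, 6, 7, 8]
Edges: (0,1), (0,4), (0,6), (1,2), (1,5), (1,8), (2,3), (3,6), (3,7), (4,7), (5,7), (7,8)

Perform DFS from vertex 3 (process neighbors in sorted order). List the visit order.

DFS from vertex 3 (neighbors processed in ascending order):
Visit order: 3, 2, 1, 0, 4, 7, 5, 8, 6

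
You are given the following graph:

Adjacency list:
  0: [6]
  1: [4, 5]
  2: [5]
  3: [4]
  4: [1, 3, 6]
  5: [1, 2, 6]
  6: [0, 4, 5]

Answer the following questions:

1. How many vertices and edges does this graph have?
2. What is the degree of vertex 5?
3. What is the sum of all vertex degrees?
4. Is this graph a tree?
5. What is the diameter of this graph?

Count: 7 vertices, 7 edges.
Vertex 5 has neighbors [1, 2, 6], degree = 3.
Handshaking lemma: 2 * 7 = 14.
A tree on 7 vertices has 6 edges. This graph has 7 edges (1 extra). Not a tree.
Diameter (longest shortest path) = 4.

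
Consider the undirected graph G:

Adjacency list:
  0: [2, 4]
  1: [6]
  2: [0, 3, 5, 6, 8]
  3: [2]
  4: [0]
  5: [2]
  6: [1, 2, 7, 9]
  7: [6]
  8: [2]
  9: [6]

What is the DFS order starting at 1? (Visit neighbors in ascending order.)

DFS from vertex 1 (neighbors processed in ascending order):
Visit order: 1, 6, 2, 0, 4, 3, 5, 8, 7, 9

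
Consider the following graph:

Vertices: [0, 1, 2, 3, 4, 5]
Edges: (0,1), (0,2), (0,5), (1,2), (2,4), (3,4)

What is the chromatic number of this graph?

The graph has a maximum clique of size 3 (lower bound on chromatic number).
A valid 3-coloring: {0: 0, 1: 2, 2: 1, 3: 1, 4: 0, 5: 1}.
Chromatic number = 3.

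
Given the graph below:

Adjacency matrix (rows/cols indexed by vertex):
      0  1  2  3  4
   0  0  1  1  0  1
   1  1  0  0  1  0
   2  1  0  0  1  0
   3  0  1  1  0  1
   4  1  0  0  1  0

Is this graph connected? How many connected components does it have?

Checking connectivity: the graph has 1 connected component(s).
All vertices are reachable from each other. The graph IS connected.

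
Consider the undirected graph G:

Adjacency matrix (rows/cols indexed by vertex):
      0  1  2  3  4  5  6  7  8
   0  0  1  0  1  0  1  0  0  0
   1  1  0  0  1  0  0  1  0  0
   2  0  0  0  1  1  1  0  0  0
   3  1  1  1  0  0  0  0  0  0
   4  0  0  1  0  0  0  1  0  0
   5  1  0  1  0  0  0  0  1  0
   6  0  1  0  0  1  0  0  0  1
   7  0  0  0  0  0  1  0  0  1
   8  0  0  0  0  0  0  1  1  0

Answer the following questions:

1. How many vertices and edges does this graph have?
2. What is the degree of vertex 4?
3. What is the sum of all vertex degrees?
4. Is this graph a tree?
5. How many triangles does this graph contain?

Count: 9 vertices, 12 edges.
Vertex 4 has neighbors [2, 6], degree = 2.
Handshaking lemma: 2 * 12 = 24.
A tree on 9 vertices has 8 edges. This graph has 12 edges (4 extra). Not a tree.
Number of triangles = 1.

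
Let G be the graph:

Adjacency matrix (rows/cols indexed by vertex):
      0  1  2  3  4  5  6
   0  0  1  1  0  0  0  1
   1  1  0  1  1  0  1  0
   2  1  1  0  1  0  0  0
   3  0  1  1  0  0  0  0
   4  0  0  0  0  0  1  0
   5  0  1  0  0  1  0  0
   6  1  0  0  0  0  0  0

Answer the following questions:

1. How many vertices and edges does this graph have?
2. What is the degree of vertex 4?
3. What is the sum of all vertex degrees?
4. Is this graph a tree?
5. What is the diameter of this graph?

Count: 7 vertices, 8 edges.
Vertex 4 has neighbors [5], degree = 1.
Handshaking lemma: 2 * 8 = 16.
A tree on 7 vertices has 6 edges. This graph has 8 edges (2 extra). Not a tree.
Diameter (longest shortest path) = 4.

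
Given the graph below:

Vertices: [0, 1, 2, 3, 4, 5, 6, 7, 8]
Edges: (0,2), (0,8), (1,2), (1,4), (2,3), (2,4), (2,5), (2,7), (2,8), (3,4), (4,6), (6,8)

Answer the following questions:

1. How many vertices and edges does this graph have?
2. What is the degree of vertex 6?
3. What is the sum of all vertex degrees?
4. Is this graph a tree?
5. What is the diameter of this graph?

Count: 9 vertices, 12 edges.
Vertex 6 has neighbors [4, 8], degree = 2.
Handshaking lemma: 2 * 12 = 24.
A tree on 9 vertices has 8 edges. This graph has 12 edges (4 extra). Not a tree.
Diameter (longest shortest path) = 3.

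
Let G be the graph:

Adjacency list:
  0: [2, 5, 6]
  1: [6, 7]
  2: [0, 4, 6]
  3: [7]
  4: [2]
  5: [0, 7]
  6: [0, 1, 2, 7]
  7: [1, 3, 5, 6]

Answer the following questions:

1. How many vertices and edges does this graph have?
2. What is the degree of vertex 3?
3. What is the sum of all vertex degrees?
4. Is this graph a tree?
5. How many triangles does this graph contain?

Count: 8 vertices, 10 edges.
Vertex 3 has neighbors [7], degree = 1.
Handshaking lemma: 2 * 10 = 20.
A tree on 8 vertices has 7 edges. This graph has 10 edges (3 extra). Not a tree.
Number of triangles = 2.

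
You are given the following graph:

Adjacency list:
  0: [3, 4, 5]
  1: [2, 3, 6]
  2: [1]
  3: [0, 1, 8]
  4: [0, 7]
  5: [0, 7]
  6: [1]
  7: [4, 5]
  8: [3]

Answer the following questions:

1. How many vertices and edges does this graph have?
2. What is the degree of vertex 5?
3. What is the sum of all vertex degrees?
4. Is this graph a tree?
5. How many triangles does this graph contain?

Count: 9 vertices, 9 edges.
Vertex 5 has neighbors [0, 7], degree = 2.
Handshaking lemma: 2 * 9 = 18.
A tree on 9 vertices has 8 edges. This graph has 9 edges (1 extra). Not a tree.
Number of triangles = 0.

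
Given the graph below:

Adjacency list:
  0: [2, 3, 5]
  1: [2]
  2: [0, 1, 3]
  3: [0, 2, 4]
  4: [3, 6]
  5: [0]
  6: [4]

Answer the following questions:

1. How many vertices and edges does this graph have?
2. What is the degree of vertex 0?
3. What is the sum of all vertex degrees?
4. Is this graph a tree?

Count: 7 vertices, 7 edges.
Vertex 0 has neighbors [2, 3, 5], degree = 3.
Handshaking lemma: 2 * 7 = 14.
A tree on 7 vertices has 6 edges. This graph has 7 edges (1 extra). Not a tree.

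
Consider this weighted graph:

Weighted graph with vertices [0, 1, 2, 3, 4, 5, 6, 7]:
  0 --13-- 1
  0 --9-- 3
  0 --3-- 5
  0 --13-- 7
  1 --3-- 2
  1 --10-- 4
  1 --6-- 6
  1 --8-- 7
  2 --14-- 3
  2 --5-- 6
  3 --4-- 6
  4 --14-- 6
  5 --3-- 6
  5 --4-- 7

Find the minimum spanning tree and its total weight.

Applying Kruskal's algorithm (sort edges by weight, add if no cycle):
  Add (0,5) w=3
  Add (1,2) w=3
  Add (5,6) w=3
  Add (3,6) w=4
  Add (5,7) w=4
  Add (2,6) w=5
  Skip (1,6) w=6 (creates cycle)
  Skip (1,7) w=8 (creates cycle)
  Skip (0,3) w=9 (creates cycle)
  Add (1,4) w=10
  Skip (0,1) w=13 (creates cycle)
  Skip (0,7) w=13 (creates cycle)
  Skip (2,3) w=14 (creates cycle)
  Skip (4,6) w=14 (creates cycle)
MST weight = 32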